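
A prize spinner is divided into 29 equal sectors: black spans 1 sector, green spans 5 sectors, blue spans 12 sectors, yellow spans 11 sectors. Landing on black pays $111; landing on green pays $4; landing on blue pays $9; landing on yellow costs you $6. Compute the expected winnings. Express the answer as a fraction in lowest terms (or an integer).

E[payout] = (1/29)·111 + (5/29)·4 + (12/29)·9 + (11/29)·(-6) = 173/29

173/29 dollars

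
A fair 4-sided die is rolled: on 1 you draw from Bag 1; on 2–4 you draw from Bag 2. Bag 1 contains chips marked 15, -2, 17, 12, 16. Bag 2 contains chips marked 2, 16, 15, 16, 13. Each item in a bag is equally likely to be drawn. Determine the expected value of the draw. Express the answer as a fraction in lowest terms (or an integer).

E[X | Bag 1] = (15 − 2 + 17 + 12 + 16)/5 = 58/5
E[X | Bag 2] = (2 + 16 + 15 + 16 + 13)/5 = 62/5
E[X] = (1/4)·58/5 + (3/4)·62/5 = 61/5

61/5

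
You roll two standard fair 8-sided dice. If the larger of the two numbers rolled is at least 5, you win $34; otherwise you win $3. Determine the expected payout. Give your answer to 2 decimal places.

E[payout] = (1/4)·3 + (3/4)·34 = 105/4
≈ $26.25

$26.25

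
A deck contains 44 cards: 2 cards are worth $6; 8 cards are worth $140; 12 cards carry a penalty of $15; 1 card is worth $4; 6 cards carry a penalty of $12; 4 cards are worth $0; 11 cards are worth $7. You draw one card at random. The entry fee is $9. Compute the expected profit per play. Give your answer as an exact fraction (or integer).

565/44 dollars

E[payout] = (2/44)·6 + (8/44)·140 + (12/44)·(-15) + (1/44)·4 + (6/44)·(-12) + (4/44)·0 + (11/44)·7 = 961/44
Expected profit = 961/44 − 9 = 565/44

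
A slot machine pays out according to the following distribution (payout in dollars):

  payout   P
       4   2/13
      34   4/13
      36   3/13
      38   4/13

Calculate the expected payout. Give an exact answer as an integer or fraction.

E[X] = (2/13)·4 + (4/13)·34 + (3/13)·36 + (4/13)·38
     = 404/13

404/13 dollars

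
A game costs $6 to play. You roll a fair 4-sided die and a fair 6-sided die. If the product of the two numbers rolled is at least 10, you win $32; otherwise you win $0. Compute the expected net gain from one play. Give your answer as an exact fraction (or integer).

E[payout] = (5/8)·0 + (3/8)·32 = 12
Expected profit = 12 − 6 = 6

$6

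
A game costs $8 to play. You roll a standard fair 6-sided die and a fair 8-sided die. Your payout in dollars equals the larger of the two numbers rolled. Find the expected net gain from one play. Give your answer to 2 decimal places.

-$2.77

Distribution of the larger of the two numbers rolled: 1 w.p. 1/48, 2 w.p. 1/16, 3 w.p. 5/48, 4 w.p. 7/48, 5 w.p. 3/16, 6 w.p. 11/48, …
E[payout] = (1/48)·1 + (1/16)·2 + (5/48)·3 + (7/48)·4 + (3/16)·5 + (11/48)·6 + (1/8)·7 + (1/8)·8 = 251/48
Expected profit = 251/48 − 8 = -133/48 ≈ -$2.77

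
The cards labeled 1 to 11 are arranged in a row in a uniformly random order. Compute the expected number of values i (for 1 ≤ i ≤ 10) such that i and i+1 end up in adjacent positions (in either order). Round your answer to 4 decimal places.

For each i ∈ {1,…,10}, let Xᵢ = 1 if i and i+1 are adjacent. P(Xᵢ=1) = 2·(11−1)!/11! = 2/11.
By linearity, E[ΣXᵢ] = (10)·(2/11) = 20/11.
≈ 1.8182

1.8182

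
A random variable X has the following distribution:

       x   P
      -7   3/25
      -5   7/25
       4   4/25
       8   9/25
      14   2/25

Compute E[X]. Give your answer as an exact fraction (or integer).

E[X] = (3/25)·(-7) + (7/25)·(-5) + (4/25)·4 + (9/25)·8 + (2/25)·14
     = 12/5

12/5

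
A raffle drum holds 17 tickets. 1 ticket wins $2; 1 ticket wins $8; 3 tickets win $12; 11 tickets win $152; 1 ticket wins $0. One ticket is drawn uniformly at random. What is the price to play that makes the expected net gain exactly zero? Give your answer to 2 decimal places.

$101.06

E[payout] = (1/17)·2 + (1/17)·8 + (3/17)·12 + (11/17)·152 + (1/17)·0 = 1718/17
Fair fee = E[payout] = 1718/17 ≈ $101.06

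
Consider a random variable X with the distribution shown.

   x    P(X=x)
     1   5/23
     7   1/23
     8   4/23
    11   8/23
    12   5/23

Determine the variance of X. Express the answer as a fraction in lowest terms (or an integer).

9090/529

E[X] = (5/23)·1 + (1/23)·7 + (4/23)·8 + (8/23)·11 + (5/23)·12 = 192/23
E[X²] = (5/23)·1 + (1/23)·49 + (4/23)·64 + (8/23)·121 + (5/23)·144 = 1998/23
Var(X) = 1998/23 − (192/23)² = 9090/529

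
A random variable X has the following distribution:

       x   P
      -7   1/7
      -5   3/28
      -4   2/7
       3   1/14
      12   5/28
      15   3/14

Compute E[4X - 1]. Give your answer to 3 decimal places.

E[4x-1] = (1/7)·(-29) + (3/28)·(-21) + (2/7)·(-17) + (1/14)·11 + (5/28)·47 + (3/14)·59
     = 74/7 ≈ 10.571

10.571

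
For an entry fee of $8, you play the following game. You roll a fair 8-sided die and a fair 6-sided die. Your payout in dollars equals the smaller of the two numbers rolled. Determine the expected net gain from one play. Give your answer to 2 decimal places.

-$5.23

Distribution of the smaller of the two numbers rolled: 1 w.p. 13/48, 2 w.p. 11/48, 3 w.p. 3/16, 4 w.p. 7/48, 5 w.p. 5/48, 6 w.p. 1/16
E[payout] = (13/48)·1 + (11/48)·2 + (3/16)·3 + (7/48)·4 + (5/48)·5 + (1/16)·6 = 133/48
Expected profit = 133/48 − 8 = -251/48 ≈ -$5.23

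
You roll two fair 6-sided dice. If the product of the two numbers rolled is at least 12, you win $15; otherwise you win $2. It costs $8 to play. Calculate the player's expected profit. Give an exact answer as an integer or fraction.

E[payout] = (19/36)·2 + (17/36)·15 = 293/36
Expected profit = 293/36 − 8 = 5/36

5/36 dollars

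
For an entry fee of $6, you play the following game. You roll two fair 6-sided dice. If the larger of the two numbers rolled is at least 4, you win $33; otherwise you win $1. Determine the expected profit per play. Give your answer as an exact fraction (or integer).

$19

E[payout] = (1/4)·1 + (3/4)·33 = 25
Expected profit = 25 − 6 = 19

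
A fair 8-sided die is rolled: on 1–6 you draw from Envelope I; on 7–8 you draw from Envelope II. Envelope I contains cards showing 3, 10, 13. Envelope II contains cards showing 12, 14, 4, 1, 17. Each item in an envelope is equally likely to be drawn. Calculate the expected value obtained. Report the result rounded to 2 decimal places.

8.90

E[X | Envelope I] = (3 + 10 + 13)/3 = 26/3
E[X | Envelope II] = (12 + 14 + 4 + 1 + 17)/5 = 48/5
E[X] = (3/4)·26/3 + (1/4)·48/5 = 89/10 ≈ 8.90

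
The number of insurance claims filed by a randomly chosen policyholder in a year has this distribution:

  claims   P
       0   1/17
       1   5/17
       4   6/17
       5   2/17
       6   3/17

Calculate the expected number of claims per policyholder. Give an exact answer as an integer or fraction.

E[X] = (1/17)·0 + (5/17)·1 + (6/17)·4 + (2/17)·5 + (3/17)·6
     = 57/17

57/17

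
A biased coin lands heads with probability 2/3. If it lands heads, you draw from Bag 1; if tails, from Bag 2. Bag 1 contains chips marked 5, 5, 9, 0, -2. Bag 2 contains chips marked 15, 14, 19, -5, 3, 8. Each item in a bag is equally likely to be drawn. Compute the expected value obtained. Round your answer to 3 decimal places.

5.267

E[X | Bag 1] = (5 + 5 + 9 + 0 − 2)/5 = 17/5
E[X | Bag 2] = (15 + 14 + 19 − 5 + 3 + 8)/6 = 9
E[X] = (2/3)·17/5 + (1/3)·9 = 79/15 ≈ 5.267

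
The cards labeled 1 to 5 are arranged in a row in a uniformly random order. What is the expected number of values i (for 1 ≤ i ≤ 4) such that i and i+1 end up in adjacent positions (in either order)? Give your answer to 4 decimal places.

For each i ∈ {1,…,4}, let Xᵢ = 1 if i and i+1 are adjacent. P(Xᵢ=1) = 2·(5−1)!/5! = 2/5.
By linearity, E[ΣXᵢ] = (4)·(2/5) = 8/5.
≈ 1.6000

1.6000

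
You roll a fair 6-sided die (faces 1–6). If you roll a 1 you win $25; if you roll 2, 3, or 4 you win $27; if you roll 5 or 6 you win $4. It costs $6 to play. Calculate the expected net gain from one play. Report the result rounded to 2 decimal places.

$13.00

E[payout] = (1/3)·4 + (1/6)·25 + (1/2)·27 = 19
Expected profit = 19 − 6 = 13 ≈ $13.00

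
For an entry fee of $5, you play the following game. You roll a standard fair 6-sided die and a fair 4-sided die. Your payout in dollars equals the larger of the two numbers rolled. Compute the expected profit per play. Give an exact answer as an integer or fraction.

-13/12 dollars

Distribution of the larger of the two numbers rolled: 1 w.p. 1/24, 2 w.p. 1/8, 3 w.p. 5/24, 4 w.p. 7/24, 5 w.p. 1/6, 6 w.p. 1/6
E[payout] = (1/24)·1 + (1/8)·2 + (5/24)·3 + (7/24)·4 + (1/6)·5 + (1/6)·6 = 47/12
Expected profit = 47/12 − 5 = -13/12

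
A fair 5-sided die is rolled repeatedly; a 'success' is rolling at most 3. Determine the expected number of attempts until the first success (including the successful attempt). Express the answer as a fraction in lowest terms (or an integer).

For a geometric distribution, E[trials] = 1/p = 1/(3/5) = 5/3.

5/3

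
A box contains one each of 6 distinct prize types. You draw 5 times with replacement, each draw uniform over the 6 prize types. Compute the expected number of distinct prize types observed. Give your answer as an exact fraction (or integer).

Let Xⱼ=1 if type j appears at least once. P(Xⱼ=1) = 1 − ((6−1)/6)^5 = 4651/7776.
E[#distinct] = 6·4651/7776 = 4651/1296.

4651/1296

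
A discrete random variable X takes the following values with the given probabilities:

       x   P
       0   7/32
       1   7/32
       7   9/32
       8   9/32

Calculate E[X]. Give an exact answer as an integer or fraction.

71/16

E[X] = (7/32)·0 + (7/32)·1 + (9/32)·7 + (9/32)·8
     = 71/16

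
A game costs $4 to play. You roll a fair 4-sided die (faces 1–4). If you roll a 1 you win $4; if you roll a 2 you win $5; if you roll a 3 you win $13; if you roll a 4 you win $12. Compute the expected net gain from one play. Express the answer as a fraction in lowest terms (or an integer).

9/2 dollars

E[payout] = (1/4)·4 + (1/4)·5 + (1/4)·12 + (1/4)·13 = 17/2
Expected profit = 17/2 − 4 = 9/2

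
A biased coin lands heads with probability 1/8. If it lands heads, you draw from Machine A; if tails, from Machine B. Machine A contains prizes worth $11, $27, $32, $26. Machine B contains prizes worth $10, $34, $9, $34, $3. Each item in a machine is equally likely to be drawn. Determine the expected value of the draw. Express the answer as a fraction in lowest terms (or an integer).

E[X | Machine A] = (11 + 27 + 32 + 26)/4 = 24
E[X | Machine B] = (10 + 34 + 9 + 34 + 3)/5 = 18
E[X] = (1/8)·24 + (7/8)·18 = 75/4

75/4 dollars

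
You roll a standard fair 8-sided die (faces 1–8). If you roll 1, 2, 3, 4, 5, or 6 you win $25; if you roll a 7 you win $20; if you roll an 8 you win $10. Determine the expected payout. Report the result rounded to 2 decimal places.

E[payout] = (1/8)·10 + (1/8)·20 + (3/4)·25 = 45/2
≈ $22.50

$22.50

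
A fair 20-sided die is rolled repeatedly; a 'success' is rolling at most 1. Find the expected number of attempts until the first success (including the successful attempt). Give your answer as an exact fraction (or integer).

For a geometric distribution, E[trials] = 1/p = 1/(1/20) = 20.

20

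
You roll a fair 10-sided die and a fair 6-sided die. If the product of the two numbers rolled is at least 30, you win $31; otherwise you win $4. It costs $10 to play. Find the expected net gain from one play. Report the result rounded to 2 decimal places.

E[payout] = (3/4)·4 + (1/4)·31 = 43/4
Expected profit = 43/4 − 10 = 3/4 ≈ $0.75

$0.75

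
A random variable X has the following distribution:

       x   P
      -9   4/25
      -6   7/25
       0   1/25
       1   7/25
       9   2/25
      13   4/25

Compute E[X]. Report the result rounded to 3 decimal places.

E[X] = (4/25)·(-9) + (7/25)·(-6) + (1/25)·0 + (7/25)·1 + (2/25)·9 + (4/25)·13
     = -1/25 ≈ -0.040

-0.040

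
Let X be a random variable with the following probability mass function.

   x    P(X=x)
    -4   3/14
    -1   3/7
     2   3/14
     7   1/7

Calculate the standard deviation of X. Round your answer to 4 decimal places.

3.4196

E[X] = 1/7, E[X²] = 82/7
Var(X) = E[X²] − (E[X])² = 82/7 − 1/49 = 573/49
SD(X) = √(573/49) ≈ 3.4196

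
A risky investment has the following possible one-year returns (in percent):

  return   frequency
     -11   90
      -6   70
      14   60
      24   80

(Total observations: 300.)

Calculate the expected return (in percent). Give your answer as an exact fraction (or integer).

Total = 300, so P(return=-11) = 90/300, etc.
E[X] = (3/10)·(-11) + (7/30)·(-6) + (1/5)·14 + (4/15)·24
     = 9/2

9/2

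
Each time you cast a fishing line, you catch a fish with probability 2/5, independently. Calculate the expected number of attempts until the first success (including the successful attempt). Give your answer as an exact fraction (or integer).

5/2

For a geometric distribution, E[trials] = 1/p = 1/(2/5) = 5/2.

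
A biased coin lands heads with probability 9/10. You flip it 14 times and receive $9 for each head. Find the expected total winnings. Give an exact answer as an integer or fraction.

567/5 dollars

E[#heads] = 14·9/10 = 63/5 (linearity over flips).
E[winnings] = 9·63/5 = 567/5.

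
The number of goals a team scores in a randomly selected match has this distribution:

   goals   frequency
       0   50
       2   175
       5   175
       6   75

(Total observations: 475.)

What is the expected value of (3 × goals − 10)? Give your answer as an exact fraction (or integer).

Total = 475, so P(goals=0) = 50/475, etc.
E[3x-10] = (2/19)·(-10) + (7/19)·(-4) + (7/19)·5 + (3/19)·8
     = 11/19

11/19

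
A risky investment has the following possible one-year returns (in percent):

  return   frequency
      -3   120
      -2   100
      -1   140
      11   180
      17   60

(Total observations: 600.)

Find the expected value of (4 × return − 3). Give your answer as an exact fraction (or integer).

Total = 600, so P(return=-3) = 120/600, etc.
E[4x-3] = (1/5)·(-15) + (1/6)·(-11) + (7/30)·(-7) + (3/10)·41 + (1/10)·65
     = 37/3

37/3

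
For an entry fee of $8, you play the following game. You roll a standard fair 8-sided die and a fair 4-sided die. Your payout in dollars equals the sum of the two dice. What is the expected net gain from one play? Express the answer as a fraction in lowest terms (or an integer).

-$1

Distribution of the sum of the two dice: 2 w.p. 1/32, 3 w.p. 1/16, 4 w.p. 3/32, 5 w.p. 1/8, 6 w.p. 1/8, 7 w.p. 1/8, …
E[payout] = (1/32)·2 + (1/16)·3 + (3/32)·4 + (1/8)·5 + (1/8)·6 + (1/8)·7 + (1/8)·8 + (1/8)·9 + (3/32)·10 + (1/16)·11 + (1/32)·12 = 7
Expected profit = 7 − 8 = -1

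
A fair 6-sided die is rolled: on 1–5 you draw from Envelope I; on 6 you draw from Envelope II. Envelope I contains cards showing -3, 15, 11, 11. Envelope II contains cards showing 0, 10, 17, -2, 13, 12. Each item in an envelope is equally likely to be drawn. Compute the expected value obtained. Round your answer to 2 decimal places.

E[X | Envelope I] = (-3 + 15 + 11 + 11)/4 = 17/2
E[X | Envelope II] = (0 + 10 + 17 − 2 + 13 + 12)/6 = 25/3
E[X] = (5/6)·17/2 + (1/6)·25/3 = 305/36 ≈ 8.47

8.47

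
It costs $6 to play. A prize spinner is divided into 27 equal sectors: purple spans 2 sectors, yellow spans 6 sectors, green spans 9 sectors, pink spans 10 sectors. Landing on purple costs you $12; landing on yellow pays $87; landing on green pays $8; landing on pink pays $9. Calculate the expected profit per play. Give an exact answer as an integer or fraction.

166/9 dollars

E[payout] = (2/27)·(-12) + (6/27)·87 + (9/27)·8 + (10/27)·9 = 220/9
Expected profit = 220/9 − 6 = 166/9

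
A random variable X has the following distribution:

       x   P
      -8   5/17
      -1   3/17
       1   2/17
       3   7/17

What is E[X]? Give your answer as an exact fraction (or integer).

-20/17

E[X] = (5/17)·(-8) + (3/17)·(-1) + (2/17)·1 + (7/17)·3
     = -20/17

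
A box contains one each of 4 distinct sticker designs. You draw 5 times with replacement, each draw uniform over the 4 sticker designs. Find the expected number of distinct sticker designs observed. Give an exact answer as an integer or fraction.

Let Xⱼ=1 if type j appears at least once. P(Xⱼ=1) = 1 − ((4−1)/4)^5 = 781/1024.
E[#distinct] = 4·781/1024 = 781/256.

781/256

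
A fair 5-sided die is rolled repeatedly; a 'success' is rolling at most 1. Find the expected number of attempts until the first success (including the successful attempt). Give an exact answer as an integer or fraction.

For a geometric distribution, E[trials] = 1/p = 1/(1/5) = 5.

5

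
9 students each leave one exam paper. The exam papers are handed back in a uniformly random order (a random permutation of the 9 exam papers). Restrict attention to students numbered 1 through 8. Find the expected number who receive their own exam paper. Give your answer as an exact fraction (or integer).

8/9

Let Xᵢ = 1 if person i gets their own exam paper. For each i, P(Xᵢ=1) = 1/9.
By linearity of expectation, E[X₁+…+X_8] = 8·(1/9) = 8/9.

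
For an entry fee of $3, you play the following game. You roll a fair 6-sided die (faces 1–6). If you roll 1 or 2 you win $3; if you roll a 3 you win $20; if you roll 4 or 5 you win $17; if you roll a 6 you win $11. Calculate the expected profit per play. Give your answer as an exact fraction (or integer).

53/6 dollars

E[payout] = (1/3)·3 + (1/6)·11 + (1/3)·17 + (1/6)·20 = 71/6
Expected profit = 71/6 − 3 = 53/6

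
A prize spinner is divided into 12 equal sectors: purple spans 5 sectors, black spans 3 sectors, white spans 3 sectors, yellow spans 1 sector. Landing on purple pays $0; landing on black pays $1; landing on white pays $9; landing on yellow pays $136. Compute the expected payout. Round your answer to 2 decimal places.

E[payout] = (5/12)·0 + (3/12)·1 + (3/12)·9 + (1/12)·136 = 83/6
≈ $13.83

$13.83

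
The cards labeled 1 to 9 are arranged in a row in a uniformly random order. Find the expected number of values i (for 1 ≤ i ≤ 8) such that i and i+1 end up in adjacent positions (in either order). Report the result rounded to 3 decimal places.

1.778

For each i ∈ {1,…,8}, let Xᵢ = 1 if i and i+1 are adjacent. P(Xᵢ=1) = 2·(9−1)!/9! = 2/9.
By linearity, E[ΣXᵢ] = (8)·(2/9) = 16/9.
≈ 1.778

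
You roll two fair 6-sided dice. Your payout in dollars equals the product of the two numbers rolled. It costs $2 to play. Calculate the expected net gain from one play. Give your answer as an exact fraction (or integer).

41/4 dollars

Distribution of the product of the two numbers rolled: 1 w.p. 1/36, 2 w.p. 1/18, 3 w.p. 1/18, 4 w.p. 1/12, 5 w.p. 1/18, 6 w.p. 1/9, …
E[payout] = (1/36)·1 + (1/18)·2 + (1/18)·3 + (1/12)·4 + (1/18)·5 + (1/9)·6 + (1/18)·8 + (1/36)·9 + (1/18)·10 + (1/9)·12 + (1/18)·15 + (1/36)·16 + (1/18)·18 + (1/18)·20 + (1/18)·24 + (1/36)·25 + (1/18)·30 + (1/36)·36 = 49/4
Expected profit = 49/4 − 2 = 41/4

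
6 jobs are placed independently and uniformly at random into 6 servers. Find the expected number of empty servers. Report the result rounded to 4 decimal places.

2.0094

Let Xⱼ=1 if server j is empty. P(Xⱼ=1) = ((6-1)/6)^6 = 15625/46656.
By linearity, E[#empty] = 6·15625/46656 = 15625/7776.
≈ 2.0094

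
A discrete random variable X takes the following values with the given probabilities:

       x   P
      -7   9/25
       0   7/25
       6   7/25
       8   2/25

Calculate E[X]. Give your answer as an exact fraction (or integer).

-1/5

E[X] = (9/25)·(-7) + (7/25)·0 + (7/25)·6 + (2/25)·8
     = -1/5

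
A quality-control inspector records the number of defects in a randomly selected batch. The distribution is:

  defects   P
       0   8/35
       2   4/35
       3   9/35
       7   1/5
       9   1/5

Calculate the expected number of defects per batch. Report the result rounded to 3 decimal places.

4.200

E[X] = (8/35)·0 + (4/35)·2 + (9/35)·3 + (1/5)·7 + (1/5)·9
     = 21/5 ≈ 4.200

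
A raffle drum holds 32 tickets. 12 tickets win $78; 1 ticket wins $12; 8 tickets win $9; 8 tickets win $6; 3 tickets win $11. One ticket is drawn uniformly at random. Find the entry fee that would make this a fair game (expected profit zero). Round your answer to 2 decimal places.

$34.41

E[payout] = (12/32)·78 + (1/32)·12 + (8/32)·9 + (8/32)·6 + (3/32)·11 = 1101/32
Fair fee = E[payout] = 1101/32 ≈ $34.41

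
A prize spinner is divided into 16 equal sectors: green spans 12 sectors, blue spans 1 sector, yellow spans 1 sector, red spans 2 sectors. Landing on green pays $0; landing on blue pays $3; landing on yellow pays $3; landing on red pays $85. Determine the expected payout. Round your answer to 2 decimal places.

$11.00

E[payout] = (12/16)·0 + (1/16)·3 + (1/16)·3 + (2/16)·85 = 11
≈ $11.00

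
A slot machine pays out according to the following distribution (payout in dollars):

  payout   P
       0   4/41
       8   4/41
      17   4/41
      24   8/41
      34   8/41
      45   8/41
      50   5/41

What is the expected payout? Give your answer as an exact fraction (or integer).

1174/41 dollars

E[X] = (4/41)·0 + (4/41)·8 + (4/41)·17 + (8/41)·24 + (8/41)·34 + (8/41)·45 + (5/41)·50
     = 1174/41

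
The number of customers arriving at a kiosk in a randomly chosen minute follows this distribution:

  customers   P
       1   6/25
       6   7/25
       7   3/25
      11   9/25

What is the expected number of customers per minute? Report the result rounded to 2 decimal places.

6.72

E[X] = (6/25)·1 + (7/25)·6 + (3/25)·7 + (9/25)·11
     = 168/25 ≈ 6.72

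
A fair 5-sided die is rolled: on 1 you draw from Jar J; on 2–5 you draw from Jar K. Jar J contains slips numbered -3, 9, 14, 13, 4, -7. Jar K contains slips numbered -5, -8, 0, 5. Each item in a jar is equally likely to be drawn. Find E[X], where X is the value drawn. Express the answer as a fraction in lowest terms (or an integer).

-3/5

E[X | Jar J] = (-3 + 9 + 14 + 13 + 4 − 7)/6 = 5
E[X | Jar K] = (-5 − 8 + 0 + 5)/4 = -2
E[X] = (1/5)·5 + (4/5)·(-2) = -3/5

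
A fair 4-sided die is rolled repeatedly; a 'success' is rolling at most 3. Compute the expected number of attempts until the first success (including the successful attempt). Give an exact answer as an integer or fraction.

4/3

For a geometric distribution, E[trials] = 1/p = 1/(3/4) = 4/3.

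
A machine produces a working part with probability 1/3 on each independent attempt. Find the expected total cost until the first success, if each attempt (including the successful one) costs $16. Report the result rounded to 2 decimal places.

E[#attempts] = 1/p = 3; E[cost] = 16·3 = 48.
≈ 48.00

$48.00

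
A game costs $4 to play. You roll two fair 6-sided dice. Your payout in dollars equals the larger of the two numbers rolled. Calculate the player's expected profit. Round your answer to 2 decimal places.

$0.47

Distribution of the larger of the two numbers rolled: 1 w.p. 1/36, 2 w.p. 1/12, 3 w.p. 5/36, 4 w.p. 7/36, 5 w.p. 1/4, 6 w.p. 11/36
E[payout] = (1/36)·1 + (1/12)·2 + (5/36)·3 + (7/36)·4 + (1/4)·5 + (11/36)·6 = 161/36
Expected profit = 161/36 − 4 = 17/36 ≈ $0.47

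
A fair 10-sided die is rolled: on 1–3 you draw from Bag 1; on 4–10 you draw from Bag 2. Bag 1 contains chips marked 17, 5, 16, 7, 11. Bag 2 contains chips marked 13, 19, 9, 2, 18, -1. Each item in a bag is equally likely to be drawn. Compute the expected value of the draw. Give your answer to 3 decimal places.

E[X | Bag 1] = (17 + 5 + 16 + 7 + 11)/5 = 56/5
E[X | Bag 2] = (13 + 19 + 9 + 2 + 18 − 1)/6 = 10
E[X] = (3/10)·56/5 + (7/10)·10 = 259/25 ≈ 10.360

10.360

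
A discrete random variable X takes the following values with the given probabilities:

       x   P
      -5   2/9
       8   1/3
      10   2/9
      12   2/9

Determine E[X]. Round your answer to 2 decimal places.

6.44

E[X] = (2/9)·(-5) + (1/3)·8 + (2/9)·10 + (2/9)·12
     = 58/9 ≈ 6.44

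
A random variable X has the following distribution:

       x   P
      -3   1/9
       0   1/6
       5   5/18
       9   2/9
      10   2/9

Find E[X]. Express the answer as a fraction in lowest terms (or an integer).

E[X] = (1/9)·(-3) + (1/6)·0 + (5/18)·5 + (2/9)·9 + (2/9)·10
     = 95/18

95/18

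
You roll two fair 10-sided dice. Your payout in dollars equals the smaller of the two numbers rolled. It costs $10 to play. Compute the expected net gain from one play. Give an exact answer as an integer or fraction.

-123/20 dollars

Distribution of the smaller of the two numbers rolled: 1 w.p. 19/100, 2 w.p. 17/100, 3 w.p. 3/20, 4 w.p. 13/100, 5 w.p. 11/100, 6 w.p. 9/100, …
E[payout] = (19/100)·1 + (17/100)·2 + (3/20)·3 + (13/100)·4 + (11/100)·5 + (9/100)·6 + (7/100)·7 + (1/20)·8 + (3/100)·9 + (1/100)·10 = 77/20
Expected profit = 77/20 − 10 = -123/20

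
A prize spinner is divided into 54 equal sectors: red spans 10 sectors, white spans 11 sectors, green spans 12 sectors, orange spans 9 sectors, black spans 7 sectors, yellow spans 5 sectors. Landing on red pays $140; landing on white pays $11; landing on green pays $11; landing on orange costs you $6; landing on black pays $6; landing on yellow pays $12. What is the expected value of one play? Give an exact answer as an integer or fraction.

63/2 dollars

E[payout] = (10/54)·140 + (11/54)·11 + (12/54)·11 + (9/54)·(-6) + (7/54)·6 + (5/54)·12 = 63/2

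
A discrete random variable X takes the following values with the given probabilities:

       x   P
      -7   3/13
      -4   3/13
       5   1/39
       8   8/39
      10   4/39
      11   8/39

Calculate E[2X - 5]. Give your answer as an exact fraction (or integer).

1/39

E[2x-5] = (3/13)·(-19) + (3/13)·(-13) + (1/39)·5 + (8/39)·11 + (4/39)·15 + (8/39)·17
     = 1/39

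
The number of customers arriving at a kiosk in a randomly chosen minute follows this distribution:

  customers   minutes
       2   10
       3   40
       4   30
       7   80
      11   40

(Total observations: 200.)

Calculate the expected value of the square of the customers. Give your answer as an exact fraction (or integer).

Total = 200, so P(customers=2) = 10/200, etc.
E[X²] = (1/20)·4 + (1/5)·9 + (3/20)·16 + (2/5)·49 + (1/5)·121
     = 241/5

241/5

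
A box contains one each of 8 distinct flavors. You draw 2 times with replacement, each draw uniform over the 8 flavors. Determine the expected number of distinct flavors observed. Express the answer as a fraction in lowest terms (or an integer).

15/8

Let Xⱼ=1 if type j appears at least once. P(Xⱼ=1) = 1 − ((8−1)/8)^2 = 15/64.
E[#distinct] = 8·15/64 = 15/8.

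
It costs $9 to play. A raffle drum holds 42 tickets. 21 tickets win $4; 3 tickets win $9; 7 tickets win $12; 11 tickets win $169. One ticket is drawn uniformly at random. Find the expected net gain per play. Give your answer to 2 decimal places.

$39.90

E[payout] = (21/42)·4 + (3/42)·9 + (7/42)·12 + (11/42)·169 = 1027/21
Expected profit = 1027/21 − 9 = 838/21 ≈ $39.90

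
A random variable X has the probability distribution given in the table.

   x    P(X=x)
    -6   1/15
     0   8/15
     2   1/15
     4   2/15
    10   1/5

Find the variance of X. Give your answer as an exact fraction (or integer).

4424/225

E[X] = (1/15)·(-6) + (8/15)·0 + (1/15)·2 + (2/15)·4 + (1/5)·10 = 34/15
E[X²] = (1/15)·36 + (8/15)·0 + (1/15)·4 + (2/15)·16 + (1/5)·100 = 124/5
Var(X) = 124/5 − (34/15)² = 4424/225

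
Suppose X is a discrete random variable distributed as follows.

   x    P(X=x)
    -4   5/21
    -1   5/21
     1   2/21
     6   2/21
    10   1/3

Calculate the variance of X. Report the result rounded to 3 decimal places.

33.011

E[X] = (5/21)·(-4) + (5/21)·(-1) + (2/21)·1 + (2/21)·6 + (1/3)·10 = 59/21
E[X²] = (5/21)·16 + (5/21)·1 + (2/21)·1 + (2/21)·36 + (1/3)·100 = 859/21
Var(X) = 859/21 − (59/21)² = 14558/441 ≈ 33.011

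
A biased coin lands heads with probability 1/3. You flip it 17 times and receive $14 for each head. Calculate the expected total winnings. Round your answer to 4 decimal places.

$79.3333

E[#heads] = 17·1/3 = 17/3 (linearity over flips).
E[winnings] = 14·17/3 = 238/3.
≈ 79.3333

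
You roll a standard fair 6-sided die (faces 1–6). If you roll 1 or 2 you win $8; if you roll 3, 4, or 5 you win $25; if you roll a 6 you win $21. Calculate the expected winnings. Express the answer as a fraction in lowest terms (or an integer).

56/3 dollars

E[payout] = (1/3)·8 + (1/6)·21 + (1/2)·25 = 56/3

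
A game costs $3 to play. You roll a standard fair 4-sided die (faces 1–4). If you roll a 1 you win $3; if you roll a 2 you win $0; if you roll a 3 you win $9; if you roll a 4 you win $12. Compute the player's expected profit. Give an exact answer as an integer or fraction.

E[payout] = (1/4)·0 + (1/4)·3 + (1/4)·9 + (1/4)·12 = 6
Expected profit = 6 − 3 = 3

$3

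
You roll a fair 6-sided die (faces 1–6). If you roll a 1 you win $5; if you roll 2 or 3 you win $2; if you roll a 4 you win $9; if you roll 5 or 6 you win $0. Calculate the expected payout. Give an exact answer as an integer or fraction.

E[payout] = (1/3)·0 + (1/3)·2 + (1/6)·5 + (1/6)·9 = 3

$3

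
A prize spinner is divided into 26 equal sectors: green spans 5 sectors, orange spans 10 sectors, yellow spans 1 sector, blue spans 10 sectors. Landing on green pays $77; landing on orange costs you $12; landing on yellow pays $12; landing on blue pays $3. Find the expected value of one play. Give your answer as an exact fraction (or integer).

307/26 dollars

E[payout] = (5/26)·77 + (10/26)·(-12) + (1/26)·12 + (10/26)·3 = 307/26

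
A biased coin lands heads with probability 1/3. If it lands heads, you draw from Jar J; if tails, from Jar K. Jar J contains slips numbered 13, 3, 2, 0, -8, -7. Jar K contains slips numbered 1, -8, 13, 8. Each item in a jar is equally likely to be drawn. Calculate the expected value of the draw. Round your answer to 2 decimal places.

E[X | Jar J] = (13 + 3 + 2 + 0 − 8 − 7)/6 = 1/2
E[X | Jar K] = (1 − 8 + 13 + 8)/4 = 7/2
E[X] = (1/3)·1/2 + (2/3)·7/2 = 5/2 ≈ 2.50

2.50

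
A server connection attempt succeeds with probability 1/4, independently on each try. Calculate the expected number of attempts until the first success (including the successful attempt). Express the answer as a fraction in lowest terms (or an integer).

4

For a geometric distribution, E[trials] = 1/p = 1/(1/4) = 4.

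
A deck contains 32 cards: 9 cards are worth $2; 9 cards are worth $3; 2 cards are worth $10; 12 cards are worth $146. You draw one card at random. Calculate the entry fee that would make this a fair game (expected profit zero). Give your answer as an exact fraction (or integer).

1817/32 dollars

E[payout] = (9/32)·2 + (9/32)·3 + (2/32)·10 + (12/32)·146 = 1817/32
Fair fee = E[payout] = 1817/32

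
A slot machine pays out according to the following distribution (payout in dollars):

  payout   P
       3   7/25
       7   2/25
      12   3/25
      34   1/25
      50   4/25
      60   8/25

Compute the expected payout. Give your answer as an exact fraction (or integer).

157/5 dollars

E[X] = (7/25)·3 + (2/25)·7 + (3/25)·12 + (1/25)·34 + (4/25)·50 + (8/25)·60
     = 157/5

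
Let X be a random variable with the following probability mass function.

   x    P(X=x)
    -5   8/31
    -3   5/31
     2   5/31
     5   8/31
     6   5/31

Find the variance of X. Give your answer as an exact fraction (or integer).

19370/961

E[X] = (8/31)·(-5) + (5/31)·(-3) + (5/31)·2 + (8/31)·5 + (5/31)·6 = 25/31
E[X²] = (8/31)·25 + (5/31)·9 + (5/31)·4 + (8/31)·25 + (5/31)·36 = 645/31
Var(X) = 645/31 − (25/31)² = 19370/961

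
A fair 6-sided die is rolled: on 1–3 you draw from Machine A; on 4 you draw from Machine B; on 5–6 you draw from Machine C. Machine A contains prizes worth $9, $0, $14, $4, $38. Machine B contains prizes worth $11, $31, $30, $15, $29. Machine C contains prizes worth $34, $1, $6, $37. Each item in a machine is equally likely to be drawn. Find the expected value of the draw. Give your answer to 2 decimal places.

E[X | Machine A] = (9 + 0 + 14 + 4 + 38)/5 = 13
E[X | Machine B] = (11 + 31 + 30 + 15 + 29)/5 = 116/5
E[X | Machine C] = (34 + 1 + 6 + 37)/4 = 39/2
E[X] = (1/2)·13 + (1/6)·116/5 + (1/3)·39/2 = 253/15 ≈ 16.87

$16.87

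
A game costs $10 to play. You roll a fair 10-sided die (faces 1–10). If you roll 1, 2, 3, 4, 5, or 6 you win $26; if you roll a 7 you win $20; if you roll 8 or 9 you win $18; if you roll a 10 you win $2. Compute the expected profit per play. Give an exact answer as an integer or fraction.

E[payout] = (1/10)·2 + (1/5)·18 + (1/10)·20 + (3/5)·26 = 107/5
Expected profit = 107/5 − 10 = 57/5

57/5 dollars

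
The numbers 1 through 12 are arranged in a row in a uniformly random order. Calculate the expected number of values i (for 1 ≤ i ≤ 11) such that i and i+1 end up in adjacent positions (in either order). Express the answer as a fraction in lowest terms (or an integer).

For each i ∈ {1,…,11}, let Xᵢ = 1 if i and i+1 are adjacent. P(Xᵢ=1) = 2·(12−1)!/12! = 2/12.
By linearity, E[ΣXᵢ] = (11)·(2/12) = 11/6.

11/6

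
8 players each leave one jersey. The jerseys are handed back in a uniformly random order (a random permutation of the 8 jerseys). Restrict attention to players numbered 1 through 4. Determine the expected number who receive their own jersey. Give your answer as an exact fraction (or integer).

Let Xᵢ = 1 if person i gets their own jersey. For each i, P(Xᵢ=1) = 1/8.
By linearity of expectation, E[X₁+…+X_4] = 4·(1/8) = 1/2.

1/2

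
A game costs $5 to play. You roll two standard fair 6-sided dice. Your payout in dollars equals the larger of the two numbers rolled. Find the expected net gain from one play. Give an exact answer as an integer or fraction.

-19/36 dollars

Distribution of the larger of the two numbers rolled: 1 w.p. 1/36, 2 w.p. 1/12, 3 w.p. 5/36, 4 w.p. 7/36, 5 w.p. 1/4, 6 w.p. 11/36
E[payout] = (1/36)·1 + (1/12)·2 + (5/36)·3 + (7/36)·4 + (1/4)·5 + (11/36)·6 = 161/36
Expected profit = 161/36 − 5 = -19/36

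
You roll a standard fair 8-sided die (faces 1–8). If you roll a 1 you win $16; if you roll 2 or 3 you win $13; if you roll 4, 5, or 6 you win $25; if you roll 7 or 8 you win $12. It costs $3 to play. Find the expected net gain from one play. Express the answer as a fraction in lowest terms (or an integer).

117/8 dollars

E[payout] = (1/4)·12 + (1/4)·13 + (1/8)·16 + (3/8)·25 = 141/8
Expected profit = 141/8 − 3 = 117/8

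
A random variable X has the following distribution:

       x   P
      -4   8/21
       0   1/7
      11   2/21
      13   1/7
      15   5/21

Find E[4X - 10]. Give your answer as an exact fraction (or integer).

E[4x-10] = (8/21)·(-26) + (1/7)·(-10) + (2/21)·34 + (1/7)·42 + (5/21)·50
     = 206/21

206/21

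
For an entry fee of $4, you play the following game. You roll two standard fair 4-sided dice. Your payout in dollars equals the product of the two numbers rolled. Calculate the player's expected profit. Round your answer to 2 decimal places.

$2.25

Distribution of the product of the two numbers rolled: 1 w.p. 1/16, 2 w.p. 1/8, 3 w.p. 1/8, 4 w.p. 3/16, 6 w.p. 1/8, 8 w.p. 1/8, …
E[payout] = (1/16)·1 + (1/8)·2 + (1/8)·3 + (3/16)·4 + (1/8)·6 + (1/8)·8 + (1/16)·9 + (1/8)·12 + (1/16)·16 = 25/4
Expected profit = 25/4 − 4 = 9/4 ≈ $2.25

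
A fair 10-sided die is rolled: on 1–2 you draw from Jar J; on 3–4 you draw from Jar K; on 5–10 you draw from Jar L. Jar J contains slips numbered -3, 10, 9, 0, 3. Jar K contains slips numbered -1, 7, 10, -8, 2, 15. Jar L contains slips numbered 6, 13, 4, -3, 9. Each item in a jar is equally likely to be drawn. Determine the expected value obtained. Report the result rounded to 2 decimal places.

E[X | Jar J] = (-3 + 10 + 9 + 0 + 3)/5 = 19/5
E[X | Jar K] = (-1 + 7 + 10 − 8 + 2 + 15)/6 = 25/6
E[X | Jar L] = (6 + 13 + 4 − 3 + 9)/5 = 29/5
E[X] = (1/5)·19/5 + (1/5)·25/6 + (3/5)·29/5 = 761/150 ≈ 5.07

5.07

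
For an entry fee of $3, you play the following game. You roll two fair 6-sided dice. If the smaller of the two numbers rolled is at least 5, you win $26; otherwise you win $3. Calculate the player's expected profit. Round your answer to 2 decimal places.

E[payout] = (8/9)·3 + (1/9)·26 = 50/9
Expected profit = 50/9 − 3 = 23/9 ≈ $2.56

$2.56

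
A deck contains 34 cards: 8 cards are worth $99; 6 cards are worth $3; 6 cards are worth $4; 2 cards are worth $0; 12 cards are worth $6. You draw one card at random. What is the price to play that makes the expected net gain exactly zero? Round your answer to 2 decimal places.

$26.65

E[payout] = (8/34)·99 + (6/34)·3 + (6/34)·4 + (2/34)·0 + (12/34)·6 = 453/17
Fair fee = E[payout] = 453/17 ≈ $26.65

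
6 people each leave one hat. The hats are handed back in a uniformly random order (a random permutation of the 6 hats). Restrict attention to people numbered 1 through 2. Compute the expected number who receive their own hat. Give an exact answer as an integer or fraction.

1/3

Let Xᵢ = 1 if person i gets their own hat. For each i, P(Xᵢ=1) = 1/6.
By linearity of expectation, E[X₁+…+X_2] = 2·(1/6) = 1/3.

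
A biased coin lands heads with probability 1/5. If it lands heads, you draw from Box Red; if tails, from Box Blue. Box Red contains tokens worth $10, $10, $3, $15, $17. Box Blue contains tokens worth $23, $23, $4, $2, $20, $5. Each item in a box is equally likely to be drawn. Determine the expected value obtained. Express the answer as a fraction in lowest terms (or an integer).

E[X | Box Red] = (10 + 10 + 3 + 15 + 17)/5 = 11
E[X | Box Blue] = (23 + 23 + 4 + 2 + 20 + 5)/6 = 77/6
E[X] = (1/5)·11 + (4/5)·77/6 = 187/15

187/15 dollars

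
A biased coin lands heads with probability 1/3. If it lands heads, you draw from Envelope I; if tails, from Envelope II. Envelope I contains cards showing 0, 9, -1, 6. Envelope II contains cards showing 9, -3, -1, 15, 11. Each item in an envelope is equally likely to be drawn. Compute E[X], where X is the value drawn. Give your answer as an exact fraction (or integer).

53/10

E[X | Envelope I] = (0 + 9 − 1 + 6)/4 = 7/2
E[X | Envelope II] = (9 − 3 − 1 + 15 + 11)/5 = 31/5
E[X] = (1/3)·7/2 + (2/3)·31/5 = 53/10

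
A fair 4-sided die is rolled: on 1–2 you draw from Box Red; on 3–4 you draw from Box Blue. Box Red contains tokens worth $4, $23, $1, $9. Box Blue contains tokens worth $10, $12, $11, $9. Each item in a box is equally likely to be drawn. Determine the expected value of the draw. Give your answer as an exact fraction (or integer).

79/8 dollars

E[X | Box Red] = (4 + 23 + 1 + 9)/4 = 37/4
E[X | Box Blue] = (10 + 12 + 11 + 9)/4 = 21/2
E[X] = (1/2)·37/4 + (1/2)·21/2 = 79/8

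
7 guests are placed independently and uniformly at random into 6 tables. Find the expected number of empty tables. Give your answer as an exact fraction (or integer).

78125/46656

Let Xⱼ=1 if table j is empty. P(Xⱼ=1) = ((6-1)/6)^7 = 78125/279936.
By linearity, E[#empty] = 6·78125/279936 = 78125/46656.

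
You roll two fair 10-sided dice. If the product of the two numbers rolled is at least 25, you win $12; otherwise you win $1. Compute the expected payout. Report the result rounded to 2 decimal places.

E[payout] = (13/25)·1 + (12/25)·12 = 157/25
≈ $6.28

$6.28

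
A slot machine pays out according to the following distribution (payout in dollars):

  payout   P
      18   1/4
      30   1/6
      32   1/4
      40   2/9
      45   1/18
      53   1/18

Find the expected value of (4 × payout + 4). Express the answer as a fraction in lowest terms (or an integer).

394/3

E[4x+4] = (1/4)·76 + (1/6)·124 + (1/4)·132 + (2/9)·164 + (1/18)·184 + (1/18)·216
     = 394/3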